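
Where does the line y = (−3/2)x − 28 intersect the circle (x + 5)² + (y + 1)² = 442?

From the line, y = (−56 − 3x)/2. Substituting:
13x² + 364x + 1248 = 0  ⟹  x² + 28x + 96 = 0
x = −4 or x = −24, giving (−4, −22) and (−24, 8).

(−24, 8) and (−4, −22)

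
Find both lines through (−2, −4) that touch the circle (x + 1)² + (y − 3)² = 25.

A line y − (−4) = m(x − (−2)) is tangent when its distance from (−1, 3) is 5:
(1m − (7))² = 25(m² + 1)
12m² + 7m − 12 = 0, so m = 3/4 or m = −4/3.
With m = 3/4: 3x − 4y = 10. With m = −4/3: 4x + 3y = −20.

3x − 4y = 10 and 4x + 3y = −20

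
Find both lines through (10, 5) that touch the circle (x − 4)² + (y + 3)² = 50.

Write the tangent as mx − y + (5 − m·(10)) = 0 and set its distance from the centre to 5√2:
(−6m − (−8))² = 50(m² + 1)
7m² + 48m − 7 = 0, so m = −7 or m = 1/7.
Through (10, 5) these give 7x + y = 75 and x − 7y = −25.

7x + y = 75 and x − 7y = −25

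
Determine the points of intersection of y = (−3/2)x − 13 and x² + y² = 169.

(−12, 5) and (0, −13)

Express y = (−26 − 3x)/2 and substitute into the circle:
13x² + 156x = 0  ⟹  x² + 12x = 0
x = 0 or x = −12, giving (0, −13) and (−12, 5).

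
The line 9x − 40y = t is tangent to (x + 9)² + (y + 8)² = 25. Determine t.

For a tangent, require d(centre, line) = r = 5.
|9·(−9) − 40·(−8) − t| / √1681 = 5
|t − (239)| = 5·41, so t = 444 or t = 34.

t = 34 or t = 444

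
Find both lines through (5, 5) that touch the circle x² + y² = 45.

Write the tangent as mx − y + (5 − m·(5)) = 0 and set its distance from the centre to 3√5:
(−5m − (−5))² = 45(m² + 1)
2m² + 5m + 2 = 0, so m = −1/2 or m = −2.
Through (5, 5) these give x + 2y = 15 and 2x + y = 15.

x + 2y = 15 and 2x + y = 15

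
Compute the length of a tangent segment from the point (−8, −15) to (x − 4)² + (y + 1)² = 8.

Centre (4, −1), r² = 8. |PO|² = (−12)² + (−14)² = 340.
Power of the point: PT² = |PO|² − r² = 332, so PT = 2√83.

2√83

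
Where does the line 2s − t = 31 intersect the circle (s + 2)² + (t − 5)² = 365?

(11, −9) and (17, 3)

Substitute t = 2s − 31:
5s² − 140s + 935 = 0  ⟹  s² − 28s + 187 = 0
s = 17 or s = 11, giving (17, 3) and (11, −9).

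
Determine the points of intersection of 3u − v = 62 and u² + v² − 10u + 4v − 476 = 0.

(13, −23) and (24, 10)

Substitute v = 3u − 62:
10u² − 370u + 3120 = 0  ⟹  u² − 37u + 312 = 0
u = 24 or u = 13, giving (24, 10) and (13, −23).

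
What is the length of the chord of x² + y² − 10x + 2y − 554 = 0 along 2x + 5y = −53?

Centre (5, −1), r² = 580. Perpendicular distance d from centre to line = |58| / √29 = 58/√29.
Chord = 2√(r² − d²) = 2·√(464) = 8√29.

8√29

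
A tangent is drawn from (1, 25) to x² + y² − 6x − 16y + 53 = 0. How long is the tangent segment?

√273

With centre O = (3, 8), |OP|² = 293 and r² = 20.
The tangent meets the radius at right angles, so tangent² = |PO|² − r² = 293 − 20 = 273.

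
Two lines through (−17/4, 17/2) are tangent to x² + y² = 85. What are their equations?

Write the tangent as mx − y + (17/2 − m·(−17/4)) = 0 and set its distance from the centre to √85:
[m·(17/4) − (−17/2)]² = 85(m² + 1)
63m² − 68m + 12 = 0, so m = 6/7 or m = 2/9.
With m = 6/7: 6x − 7y = −85. With m = 2/9: 2x − 9y = −85.

6x − 7y = −85 and 2x − 9y = −85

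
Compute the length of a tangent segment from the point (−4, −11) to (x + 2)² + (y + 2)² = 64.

The centre is (−2, −2) and r = 8. The square of the distance from P to the centre is 4 + 81 = 85.
By the tangent–radius right angle, tangent length = √(|PO|² − r²) = √21.

√21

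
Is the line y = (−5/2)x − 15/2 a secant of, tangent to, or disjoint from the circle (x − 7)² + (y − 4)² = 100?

Substituting the line into the circle gives 29x² + 174x + 325 = 0.
Discriminant = (174)² − 4·29·(325) = −7424 < 0.
No real roots: the line does not meet the circle.

disjoint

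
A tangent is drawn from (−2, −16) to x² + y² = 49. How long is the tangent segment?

√211

The centre is (0, 0) and r = 7. The square of the distance from P to the centre is 4 + 256 = 260.
By the tangent–radius right angle, tangent length = √(|PO|² − r²) = √211.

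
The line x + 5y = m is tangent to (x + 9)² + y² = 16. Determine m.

Tangency holds when the distance from the centre (−9, 0) to the line equals the radius 4:
|1·(−9) + 5·0 − m| / √26 = 4
|m − (−9)| = 4√26.

m = −9 ± 4√26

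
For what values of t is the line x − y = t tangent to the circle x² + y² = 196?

t = ±14√2

The line touches the circle iff its distance from (0, 0) is 14:
|1·0 − 1·0 − t| / √2 = 14
|t| = 14√2.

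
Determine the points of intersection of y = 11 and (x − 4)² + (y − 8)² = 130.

Express y = 11 and substitute into the circle:
x² − 8x − 105 = 0
x = 15 or x = −7, giving (15, 11) and (−7, 11).

(−7, 11) and (15, 11)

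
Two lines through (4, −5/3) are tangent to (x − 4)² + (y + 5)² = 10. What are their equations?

Write the tangent as mx − y + (−5/3 − m·(4)) = 0 and set its distance from the centre to √10:
(0m − (−10/3))² = 10(m² + 1)
9m² − 1 = 0, so m = −1/3 or m = 1/3.
With m = −1/3: x + 3y = −1. With m = 1/3: x − 3y = 9.

x + 3y = −1 and x − 3y = 9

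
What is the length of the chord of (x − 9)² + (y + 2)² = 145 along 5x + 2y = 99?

Centre (9, −2), r² = 145. Perpendicular distance d from centre to line = |−58| / √29 = 58/√29.
Half the chord is √(r² − d²) = √(29), so the full chord is 2√29.

2√29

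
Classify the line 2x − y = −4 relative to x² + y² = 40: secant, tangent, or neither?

Substituting the line into the circle gives 5x² + 16x − 24 = 0.
Discriminant = (16)² − 4·5·(−24) = 736 > 0.
Two real roots: the line is a secant.

secant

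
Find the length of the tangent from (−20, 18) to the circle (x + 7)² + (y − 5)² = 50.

With centre O = (−7, 5), |OP|² = 338 and r² = 50.
The tangent meets the radius at right angles, so tangent² = |PO|² − r² = 338 − 50 = 288.

12√2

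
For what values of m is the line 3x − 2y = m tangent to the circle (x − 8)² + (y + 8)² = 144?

The line touches the circle iff its distance from (8, −8) is 12:
|3·8 − 2·(−8) − m| / √13 = 12
|m − (40)| = 12√13.

m = 40 ± 12√13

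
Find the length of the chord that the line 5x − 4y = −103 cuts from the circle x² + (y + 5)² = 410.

2√41

The distance from (0, −5) to the line is 123/√41, and r² = 410.
Chord = 2√(r² − d²) = 2·√(41) = 2√41.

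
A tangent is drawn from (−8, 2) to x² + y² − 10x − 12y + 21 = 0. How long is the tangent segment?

Centre (5, 6), r² = 40. |PO|² = (−13)² + (−4)² = 185.
By the tangent–radius right angle, tangent length = √(|PO|² − r²) = √145.

√145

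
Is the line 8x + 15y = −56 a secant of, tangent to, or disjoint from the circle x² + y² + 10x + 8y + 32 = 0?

secant

Centre (−5, −4), r² = 9. Distance² from centre to line = (−44)²/289 = 1936/289.
Since d² < r², the line cuts the circle twice.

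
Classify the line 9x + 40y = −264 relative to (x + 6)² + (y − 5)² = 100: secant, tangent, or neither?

Centre (−6, 5), r² = 100. Distance² from centre to line = (410)²/1681 = 100.
Since d² = r², the line is tangent.

tangent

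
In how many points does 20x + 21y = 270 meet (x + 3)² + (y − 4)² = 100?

Centre (−3, 4), r² = 100. Distance² from centre to line = (−246)²/841 = 60516/841.
Since d² < r², the line cuts the circle twice.

2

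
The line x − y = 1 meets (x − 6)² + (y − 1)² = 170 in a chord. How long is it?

Centre (6, 1), r² = 170. Perpendicular distance d from centre to line = |4| / √2 = 4/√2.
Chord = 2√(r² − d²) = 2·√(162) = 18√2.

18√2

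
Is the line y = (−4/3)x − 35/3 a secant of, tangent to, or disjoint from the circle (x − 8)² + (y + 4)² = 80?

d² = (4·8 + 3·(−4) − (−35))²/25 = 121; r² = 80.
Since d² > r², the line lies outside the circle.

disjoint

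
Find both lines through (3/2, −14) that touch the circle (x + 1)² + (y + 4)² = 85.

6x − 7y = 107 and 2x + 9y = −123

A line y − (−14) = m(x − (3/2)) is tangent when its distance from (−1, −4) is √85:
[m·(−5/2) − (10)]² = 85(m² + 1)
63m² − 40m − 12 = 0, so m = 6/7 or m = −2/9.
Through (3/2, −14) these give 6x − 7y = 107 and 2x + 9y = −123.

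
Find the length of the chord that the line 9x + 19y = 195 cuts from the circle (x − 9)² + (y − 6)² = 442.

2√442

Centre (9, 6), r² = 442. Perpendicular distance d from centre to line = |0| / √442 = 0/√442.
Chord = 2√(r² − d²) = 2·√(442) = 2√442.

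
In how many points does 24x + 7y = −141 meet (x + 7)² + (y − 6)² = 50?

Substituting the line into the circle gives 625x² + 9470x + 33440 = 0.
Discriminant = (9470)² − 4·625·(33440) = 6080900 > 0.
Two real roots: the line is a secant.

2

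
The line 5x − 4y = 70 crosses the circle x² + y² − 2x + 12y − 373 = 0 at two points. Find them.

From the line, y = (−70 + 5x)/4. Substituting:
41x² − 492x − 4428 = 0  ⟹  x² − 12x − 108 = 0
x = 18 or x = −6, giving (18, 5) and (−6, −25).

(−6, −25) and (18, 5)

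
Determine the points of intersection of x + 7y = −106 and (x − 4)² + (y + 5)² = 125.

Express y = (−106 − x)/7 and substitute into the circle:
50x² − 250x − 300 = 0  ⟹  x² − 5x − 6 = 0
x = 6 or x = −1, giving (6, −16) and (−1, −15).

(−1, −15) and (6, −16)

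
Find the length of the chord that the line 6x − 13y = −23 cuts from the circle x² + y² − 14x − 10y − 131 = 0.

2√205

Express y = (23 + 6x)/13 and substitute into the circle:
205x² − 2870x − 24600 = 0  ⟹  x² − 14x − 120 = 0
x = 20 or x = −6, giving (20, 11) and (−6, −1).
|(20, 11) − (−6, −1)| = √((26)² + (12)²) = 2√205.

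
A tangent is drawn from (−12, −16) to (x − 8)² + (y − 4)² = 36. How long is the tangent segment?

2√191

Centre (8, 4), r² = 36. |PO|² = (−20)² + (−20)² = 800.
Power of the point: PT² = |PO|² − r² = 764, so PT = 2√191.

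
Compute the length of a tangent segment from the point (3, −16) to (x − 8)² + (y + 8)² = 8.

Centre (8, −8), r² = 8. |PO|² = (−5)² + (−8)² = 89.
The tangent meets the radius at right angles, so tangent² = |PO|² − r² = 89 − 8 = 81.

9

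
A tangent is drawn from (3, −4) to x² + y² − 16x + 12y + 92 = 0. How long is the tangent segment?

√21

Centre (8, −6), r² = 8. |PO|² = (−5)² + (2)² = 29.
The tangent meets the radius at right angles, so tangent² = |PO|² − r² = 29 − 8 = 21.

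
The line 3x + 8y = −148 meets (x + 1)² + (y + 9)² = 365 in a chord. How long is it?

4√73

Substitute y = (−148 − 3x)/8:
73x² + 584x − 17520 = 0  ⟹  x² + 8x − 240 = 0
x = 12 or x = −20, giving (12, −23) and (−20, −11).
Chord length = distance between (12, −23) and (−20, −11) = √1168 = 4√73.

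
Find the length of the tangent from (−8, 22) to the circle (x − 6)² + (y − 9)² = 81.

Centre (6, 9), r² = 81. |PO|² = (−14)² + (13)² = 365.
Power of the point: PT² = |PO|² − r² = 284, so PT = 2√71.

2√71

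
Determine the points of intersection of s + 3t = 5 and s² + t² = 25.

From the line, t = (5 − s)/3. Substituting:
10s² − 10s − 200 = 0  ⟹  s² − s − 20 = 0
s = 5 or s = −4, giving (5, 0) and (−4, 3).

(−4, 3) and (5, 0)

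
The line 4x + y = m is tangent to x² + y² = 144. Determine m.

m = ±12√17

The line touches the circle iff its distance from (0, 0) is 12:
|4·0 + 1·0 − m| / √17 = 12
|m| = 12√17.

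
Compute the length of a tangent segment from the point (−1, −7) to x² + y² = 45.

The centre is (0, 0) and r = 3√5. The square of the distance from P to the centre is 1 + 49 = 50.
Power of the point: PT² = |PO|² − r² = 5, so PT = √5.

√5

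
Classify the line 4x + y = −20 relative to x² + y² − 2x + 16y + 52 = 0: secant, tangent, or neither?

d² = (4·1 + 1·(−8) − (−20))²/17 = 256/17; r² = 13.
Since d² > r², the line lies outside the circle.

neither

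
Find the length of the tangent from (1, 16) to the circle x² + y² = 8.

√249

Centre (0, 0), r² = 8. |PO|² = (1)² + (16)² = 257.
Power of the point: PT² = |PO|² − r² = 249, so PT = √249.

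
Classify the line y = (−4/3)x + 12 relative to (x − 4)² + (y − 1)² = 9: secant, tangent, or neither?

Centre (4, 1), r² = 9. Distance² from centre to line = (−17)²/25 = 289/25.
Since d² > r², the line lies outside the circle.

neither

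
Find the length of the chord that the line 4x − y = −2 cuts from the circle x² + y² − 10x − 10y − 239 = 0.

8√17

Centre (5, 5), r² = 289. Perpendicular distance d from centre to line = |17| / √17 = 17/√17.
Chord = 2√(r² − d²) = 2·√(272) = 8√17.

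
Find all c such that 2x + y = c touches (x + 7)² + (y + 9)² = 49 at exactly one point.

c = −23 ± 7√5

For a tangent, require d(centre, line) = r = 7.
|2·(−7) + 1·(−9) − c| / √5 = 7
|c − (−23)| = 7√5.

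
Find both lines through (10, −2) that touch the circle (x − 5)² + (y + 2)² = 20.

A line y − (−2) = m(x − (10)) is tangent when its distance from (5, −2) is 2√5:
[m·(−5) − (0)]² = 20(m² + 1)
m² − 4 = 0, so m = −2 or m = 2.
Through (10, −2) these give 2x + y = 18 and 2x − y = 22.

2x + y = 18 and 2x − y = 22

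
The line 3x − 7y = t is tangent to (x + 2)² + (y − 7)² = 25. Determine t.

Tangency holds when the distance from the centre (−2, 7) to the line equals the radius 5:
|3·(−2) − 7·7 − t| / √58 = 5
|t − (−55)| = 5√58.

t = −55 ± 5√58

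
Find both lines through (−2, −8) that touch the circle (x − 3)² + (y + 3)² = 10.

x − 3y = 22 and 3x − y = 2

Write the tangent as mx − y + (−8 − m·(−2)) = 0 and set its distance from the centre to √10:
(5m − (5))² = 10(m² + 1)
3m² − 10m + 3 = 0, so m = 1/3 or m = 3.
With m = 1/3: x − 3y = 22. With m = 3: 3x − y = 2.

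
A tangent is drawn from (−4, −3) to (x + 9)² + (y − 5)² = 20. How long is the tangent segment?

Centre (−9, 5), r² = 20. |PO|² = (5)² + (−8)² = 89.
Power of the point: PT² = |PO|² − r² = 69, so PT = √69.

√69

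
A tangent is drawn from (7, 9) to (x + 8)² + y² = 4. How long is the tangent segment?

√302

The centre is (−8, 0) and r = 2. The square of the distance from P to the centre is 225 + 81 = 306.
The tangent meets the radius at right angles, so tangent² = |PO|² − r² = 306 − 4 = 302.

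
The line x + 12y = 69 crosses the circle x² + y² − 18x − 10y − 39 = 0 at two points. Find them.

(−3, 6) and (21, 4)

Substitute y = (69 − x)/12:
145x² − 2610x − 9135 = 0  ⟹  x² − 18x − 63 = 0
x = 21 or x = −3, giving (21, 4) and (−3, 6).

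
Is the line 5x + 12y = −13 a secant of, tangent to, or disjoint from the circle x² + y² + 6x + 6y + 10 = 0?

disjoint

Substituting the line into the circle gives 169x² + 634x + 673 = 0.
Discriminant = (634)² − 4·169·(673) = −52992 < 0.
No real roots: the line does not meet the circle.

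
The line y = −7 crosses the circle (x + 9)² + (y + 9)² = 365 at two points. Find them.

(−28, −7) and (10, −7)

Express y = −7 and substitute into the circle:
x² + 18x − 280 = 0
x = 10 or x = −28, giving (10, −7) and (−28, −7).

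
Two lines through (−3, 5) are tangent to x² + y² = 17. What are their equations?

A line y − (5) = m(x − (−3)) is tangent when its distance from (0, 0) is √17:
[m·(3) − (−5)]² = 17(m² + 1)
4m² − 15m − 4 = 0, so m = −1/4 or m = 4.
Through (−3, 5) these give x + 4y = 17 and 4x − y = −17.

x + 4y = 17 and 4x − y = −17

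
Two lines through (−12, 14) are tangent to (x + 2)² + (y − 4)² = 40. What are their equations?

x + 3y = 30 and 3x + y = −22

Let a tangent through (−12, 14) have slope m. Its distance from (−2, 4) must equal 2√10:
(10m − (−10))² = 40(m² + 1)
3m² + 10m + 3 = 0, so m = −1/3 or m = −3.
Through (−12, 14) these give x + 3y = 30 and 3x + y = −22.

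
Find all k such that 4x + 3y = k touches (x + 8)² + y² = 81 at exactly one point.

Tangency holds when the distance from the centre (−8, 0) to the line equals the radius 9:
|4·(−8) + 3·0 − k| / √25 = 9
|k − (−32)| = 9·5, so k = 13 or k = −77.

k = −77 or k = 13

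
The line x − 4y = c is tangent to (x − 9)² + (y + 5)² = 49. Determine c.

c = 29 ± 7√17

The line touches the circle iff its distance from (9, −5) is 7:
|1·9 − 4·(−5) − c| / √17 = 7
|c − (29)| = 7√17.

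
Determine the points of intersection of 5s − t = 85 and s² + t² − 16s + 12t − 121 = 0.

Substitute t = 5s − 85:
26s² − 806s + 6084 = 0  ⟹  s² − 31s + 234 = 0
s = 18 or s = 13, giving (18, 5) and (13, −20).

(13, −20) and (18, 5)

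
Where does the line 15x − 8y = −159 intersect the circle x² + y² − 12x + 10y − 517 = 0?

From the line, y = (159 + 15x)/8. Substituting:
289x² + 5202x + 4913 = 0  ⟹  x² + 18x + 17 = 0
x = −1 or x = −17, giving (−1, 18) and (−17, −12).

(−17, −12) and (−1, 18)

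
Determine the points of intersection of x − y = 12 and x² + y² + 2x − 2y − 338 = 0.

(−5, −17) and (17, 5)

From the line, y = x − 12. Substituting:
2x² − 24x − 170 = 0  ⟹  x² − 12x − 85 = 0
x = 17 or x = −5, giving (17, 5) and (−5, −17).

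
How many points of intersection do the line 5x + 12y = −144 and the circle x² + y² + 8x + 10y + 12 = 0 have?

2

d² = (5·(−4) + 12·(−5) − (−144))²/169 = 4096/169; r² = 29.
Since d² < r², the line cuts the circle twice.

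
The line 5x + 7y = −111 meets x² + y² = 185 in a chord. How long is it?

√74

Express y = (−111 − 5x)/7 and substitute into the circle:
74x² + 1110x + 3256 = 0  ⟹  x² + 15x + 44 = 0
x = −4 or x = −11, giving (−4, −13) and (−11, −8).
|(−4, −13) − (−11, −8)| = √((7)² + (−5)²) = √74.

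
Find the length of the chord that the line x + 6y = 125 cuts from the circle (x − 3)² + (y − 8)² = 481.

Centre (3, 8), r² = 481. Perpendicular distance d from centre to line = |−74| / √37 = 74/√37.
Chord = 2√(r² − d²) = 2·√(333) = 6√37.

6√37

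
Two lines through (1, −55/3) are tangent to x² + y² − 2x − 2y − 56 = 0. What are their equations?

Write the tangent as mx − y + (−55/3 − m·(1)) = 0 and set its distance from the centre to √58:
(0m − (58/3))² = 58(m² + 1)
9m² − 49 = 0, so m = 7/3 or m = −7/3.
Through (1, −55/3) these give 7x − 3y = 62 and 7x + 3y = −48.

7x − 3y = 62 and 7x + 3y = −48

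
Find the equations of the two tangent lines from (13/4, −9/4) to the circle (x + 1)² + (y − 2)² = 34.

3x − 5y = 21 and 5x − 3y = 23

Write the tangent as mx − y + (−9/4 − m·(13/4)) = 0 and set its distance from the centre to √34:
[m·(−17/4) − (17/4)]² = 34(m² + 1)
15m² − 34m + 15 = 0, so m = 3/5 or m = 5/3.
Through (13/4, −9/4) these give 3x − 5y = 21 and 5x − 3y = 23.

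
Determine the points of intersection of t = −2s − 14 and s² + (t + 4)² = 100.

From the line, t = −2s − 14. Substituting:
5s² + 40s = 0  ⟹  s² + 8s = 0
s = 0 or s = −8, giving (0, −14) and (−8, 2).

(−8, 2) and (0, −14)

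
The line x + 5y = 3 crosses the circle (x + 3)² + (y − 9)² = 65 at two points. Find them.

(−7, 2) and (−2, 1)

Express y = (3 − x)/5 and substitute into the circle:
26x² + 234x + 364 = 0  ⟹  x² + 9x + 14 = 0
x = −2 or x = −7, giving (−2, 1) and (−7, 2).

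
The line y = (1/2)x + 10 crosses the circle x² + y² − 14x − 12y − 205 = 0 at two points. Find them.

(−10, 5) and (18, 19)

Express y = (20 + x)/2 and substitute into the circle:
5x² − 40x − 900 = 0  ⟹  x² − 8x − 180 = 0
x = 18 or x = −10, giving (18, 19) and (−10, 5).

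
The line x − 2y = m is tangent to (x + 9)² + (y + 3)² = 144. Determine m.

The line touches the circle iff its distance from (−9, −3) is 12:
|1·(−9) − 2·(−3) − m| / √5 = 12
|m − (−3)| = 12√5.

m = −3 ± 12√5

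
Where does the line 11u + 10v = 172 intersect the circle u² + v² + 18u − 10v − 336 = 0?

From the line, v = (172 − 11u)/10. Substituting:
221u² − 884u − 21216 = 0  ⟹  u² − 4u − 96 = 0
u = 12 or u = −8, giving (12, 4) and (−8, 26).

(−8, 26) and (12, 4)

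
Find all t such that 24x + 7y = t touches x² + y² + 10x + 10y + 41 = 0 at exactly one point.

t = −230 or t = −80

For a tangent, require d(centre, line) = r = 3.
|24·(−5) + 7·(−5) − t| / √625 = 3
|t − (−155)| = 3·25, so t = −80 or t = −230.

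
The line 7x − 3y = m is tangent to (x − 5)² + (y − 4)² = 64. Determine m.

m = 23 ± 8√58

For a tangent, require d(centre, line) = r = 8.
|7·5 − 3·4 − m| / √58 = 8
|m − (23)| = 8√58.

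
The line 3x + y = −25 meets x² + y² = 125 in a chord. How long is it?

5√10

Substitute y = −3x − 25:
10x² + 150x + 500 = 0  ⟹  x² + 15x + 50 = 0
x = −5 or x = −10, giving (−5, −10) and (−10, 5).
Chord length = distance between (−5, −10) and (−10, 5) = √250 = 5√10.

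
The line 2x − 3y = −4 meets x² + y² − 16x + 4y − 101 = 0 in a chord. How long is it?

6√13

Express y = (4 + 2x)/3 and substitute into the circle:
13x² − 104x − 845 = 0  ⟹  x² − 8x − 65 = 0
x = 13 or x = −5, giving (13, 10) and (−5, −2).
Chord length = distance between (13, 10) and (−5, −2) = √468 = 6√13.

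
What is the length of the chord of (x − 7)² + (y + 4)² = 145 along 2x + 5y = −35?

From the line, y = (−35 − 2x)/5. Substituting:
29x² − 290x − 2175 = 0  ⟹  x² − 10x − 75 = 0
x = 15 or x = −5, giving (15, −13) and (−5, −5).
Chord length = distance between (15, −13) and (−5, −5) = √464 = 4√29.

4√29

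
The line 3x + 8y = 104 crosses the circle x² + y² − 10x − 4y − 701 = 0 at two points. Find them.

Express y = (104 − 3x)/8 and substitute into the circle:
73x² − 1168x − 37376 = 0  ⟹  x² − 16x − 512 = 0
x = 32 or x = −16, giving (32, 1) and (−16, 19).

(−16, 19) and (32, 1)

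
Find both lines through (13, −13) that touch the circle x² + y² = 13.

Let a tangent through (13, −13) have slope m. Its distance from (0, 0) must equal √13:
[m·(−13) − (13)]² = 13(m² + 1)
6m² + 13m + 6 = 0, so m = −2/3 or m = −3/2.
With m = −2/3: 2x + 3y = −13. With m = −3/2: 3x + 2y = 13.

2x + 3y = −13 and 3x + 2y = 13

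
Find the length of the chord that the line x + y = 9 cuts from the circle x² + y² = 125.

The distance from (0, 0) to the line is 9/√2, and r² = 125.
Half the chord is √(r² − d²) = √(169/2), so the full chord is 13√2.

13√2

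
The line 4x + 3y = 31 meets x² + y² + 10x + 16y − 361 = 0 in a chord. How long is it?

30

The distance from (−5, −8) to the line is 75/√25, and r² = 450.
Chord = 2√(r² − d²) = 2·√(225) = 30.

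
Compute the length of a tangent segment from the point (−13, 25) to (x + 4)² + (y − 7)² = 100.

The centre is (−4, 7) and r = 10. The square of the distance from P to the centre is 81 + 324 = 405.
The tangent meets the radius at right angles, so tangent² = |PO|² − r² = 405 − 100 = 305.

√305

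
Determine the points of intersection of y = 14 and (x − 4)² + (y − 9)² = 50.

From the line, y = 14. Substituting:
x² − 8x − 9 = 0
x = 9 or x = −1, giving (9, 14) and (−1, 14).

(−1, 14) and (9, 14)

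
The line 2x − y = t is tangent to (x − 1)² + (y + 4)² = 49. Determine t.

t = 6 ± 7√5

For a tangent, require d(centre, line) = r = 7.
|2·1 − 1·(−4) − t| / √5 = 7
|t − (6)| = 7√5.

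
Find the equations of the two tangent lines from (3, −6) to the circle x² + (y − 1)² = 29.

2x + 5y = −24 and 5x − 2y = 27

A line y − (−6) = m(x − (3)) is tangent when its distance from (0, 1) is √29:
(−3m − (7))² = 29(m² + 1)
10m² − 21m − 10 = 0, so m = −2/5 or m = 5/2.
With m = −2/5: 2x + 5y = −24. With m = 5/2: 5x − 2y = 27.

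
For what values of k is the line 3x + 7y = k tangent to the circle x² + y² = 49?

Tangency holds when the distance from the centre (0, 0) to the line equals the radius 7:
|3·0 + 7·0 − k| / √58 = 7
|k| = 7√58.

k = ±7√58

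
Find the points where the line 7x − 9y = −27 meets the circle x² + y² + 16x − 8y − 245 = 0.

(−18, −11) and (9, 10)

From the line, y = (27 + 7x)/9. Substituting:
130x² + 1170x − 21060 = 0  ⟹  x² + 9x − 162 = 0
x = 9 or x = −18, giving (9, 10) and (−18, −11).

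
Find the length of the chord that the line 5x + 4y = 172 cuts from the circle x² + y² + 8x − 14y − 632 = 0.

Centre (−4, 7), r² = 697. Perpendicular distance d from centre to line = |−164| / √41 = 164/√41.
Chord = 2√(r² − d²) = 2·√(41) = 2√41.

2√41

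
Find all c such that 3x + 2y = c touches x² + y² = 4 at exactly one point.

Tangency holds when the distance from the centre (0, 0) to the line equals the radius 2:
|3·0 + 2·0 − c| / √13 = 2
|c| = 2√13.

c = ±2√13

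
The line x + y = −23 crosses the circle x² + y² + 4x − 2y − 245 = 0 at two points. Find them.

From the line, y = −x − 23. Substituting:
2x² + 52x + 330 = 0  ⟹  x² + 26x + 165 = 0
x = −11 or x = −15, giving (−11, −12) and (−15, −8).

(−15, −8) and (−11, −12)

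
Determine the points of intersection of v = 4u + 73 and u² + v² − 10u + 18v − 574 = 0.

Substitute v = 4u + 73:
17u² + 646u + 6069 = 0  ⟹  u² + 38u + 357 = 0
u = −17 or u = −21, giving (−17, 5) and (−21, −11).

(−21, −11) and (−17, 5)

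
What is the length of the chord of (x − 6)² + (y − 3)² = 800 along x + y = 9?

40√2

From the line, y = −x + 9. Substituting:
2x² − 24x − 728 = 0  ⟹  x² − 12x − 364 = 0
x = 26 or x = −14, giving (26, −17) and (−14, 23).
Chord length = distance between (26, −17) and (−14, 23) = √3200 = 40√2.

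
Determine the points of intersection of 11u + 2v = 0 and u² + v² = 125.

Substitute v = (−11u)/2:
125u² − 500 = 0  ⟹  u² − 4 = 0
u = 2 or u = −2, giving (2, −11) and (−2, 11).

(−2, 11) and (2, −11)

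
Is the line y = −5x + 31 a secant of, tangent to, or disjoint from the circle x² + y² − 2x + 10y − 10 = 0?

Substituting the line into the circle gives 26x² − 362x + 1261 = 0.
Discriminant = (−362)² − 4·26·(1261) = −100 < 0.
No real roots: the line does not meet the circle.

disjoint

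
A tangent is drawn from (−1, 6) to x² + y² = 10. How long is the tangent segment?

With centre O = (0, 0), |OP|² = 37 and r² = 10.
Power of the point: PT² = |PO|² − r² = 27, so PT = 3√3.

3√3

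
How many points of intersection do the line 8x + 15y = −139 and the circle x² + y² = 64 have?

Substituting the line into the circle gives 289x² + 2224x + 4921 = 0.
Discriminant = (2224)² − 4·289·(4921) = −742500 < 0.
No real roots: the line does not meet the circle.

0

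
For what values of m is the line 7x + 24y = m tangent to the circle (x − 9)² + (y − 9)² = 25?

m = 154 or m = 404

Tangency holds when the distance from the centre (9, 9) to the line equals the radius 5:
|7·9 + 24·9 − m| / √625 = 5
|m − (279)| = 5·25, so m = 404 or m = 154.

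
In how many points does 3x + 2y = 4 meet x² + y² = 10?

2

Substituting the line into the circle gives 13x² − 24x − 24 = 0.
Discriminant = (−24)² − 4·13·(−24) = 1824 > 0.
Two real roots: the line is a secant.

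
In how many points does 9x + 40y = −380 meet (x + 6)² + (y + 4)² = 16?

Substituting the line into the circle gives 1681x² + 23160x + 80400 = 0.
Discriminant = (23160)² − 4·1681·(80400) = −4224000 < 0.
No real roots: the line does not meet the circle.

0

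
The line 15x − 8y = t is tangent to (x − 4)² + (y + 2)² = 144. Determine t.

t = −128 or t = 280

For a tangent, require d(centre, line) = r = 12.
|15·4 − 8·(−2) − t| / √289 = 12
|t − (76)| = 12·17, so t = 280 or t = −128.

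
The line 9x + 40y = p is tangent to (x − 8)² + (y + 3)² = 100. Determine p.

p = −458 or p = 362

For a tangent, require d(centre, line) = r = 10.
|9·8 + 40·(−3) − p| / √1681 = 10
|p − (−48)| = 10·41, so p = 362 or p = −458.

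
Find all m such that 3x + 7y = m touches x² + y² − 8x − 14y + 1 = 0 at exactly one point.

m = 61 ± 8√58

The line touches the circle iff its distance from (4, 7) is 8:
|3·4 + 7·7 − m| / √58 = 8
|m − (61)| = 8√58.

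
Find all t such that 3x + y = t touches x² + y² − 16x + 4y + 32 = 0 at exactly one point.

Tangency holds when the distance from the centre (8, −2) to the line equals the radius 6:
|3·8 + 1·(−2) − t| / √10 = 6
|t − (22)| = 6√10.

t = 22 ± 6√10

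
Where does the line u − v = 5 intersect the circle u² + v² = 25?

From the line, v = u − 5. Substituting:
2u² − 10u = 0  ⟹  u² − 5u = 0
u = 5 or u = 0, giving (5, 0) and (0, −5).

(0, −5) and (5, 0)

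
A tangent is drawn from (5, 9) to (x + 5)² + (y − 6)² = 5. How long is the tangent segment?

2√26

The centre is (−5, 6) and r = √5. The square of the distance from P to the centre is 100 + 9 = 109.
By the tangent–radius right angle, tangent length = √(|PO|² − r²) = √104 = 2√26.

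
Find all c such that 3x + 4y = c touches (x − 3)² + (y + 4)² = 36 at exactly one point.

c = −37 or c = 23

For a tangent, require d(centre, line) = r = 6.
|3·3 + 4·(−4) − c| / √25 = 6
|c − (−7)| = 6·5, so c = 23 or c = −37.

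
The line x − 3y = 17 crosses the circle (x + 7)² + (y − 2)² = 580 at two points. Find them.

(−25, −14) and (17, 0)

From the line, y = (−17 + x)/3. Substituting:
10x² + 80x − 4250 = 0  ⟹  x² + 8x − 425 = 0
x = 17 or x = −25, giving (17, 0) and (−25, −14).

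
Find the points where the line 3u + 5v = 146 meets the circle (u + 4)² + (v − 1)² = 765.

(2, 28) and (17, 19)

Express v = (146 − 3u)/5 and substitute into the circle:
34u² − 646u + 1156 = 0  ⟹  u² − 19u + 34 = 0
u = 17 or u = 2, giving (17, 19) and (2, 28).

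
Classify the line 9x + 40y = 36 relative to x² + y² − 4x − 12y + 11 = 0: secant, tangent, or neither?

neither

d² = (9·2 + 40·6 − (36))²/1681 = 49284/1681; r² = 29.
Since d² > r², the line lies outside the circle.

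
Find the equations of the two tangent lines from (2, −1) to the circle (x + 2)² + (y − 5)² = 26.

A line y − (−1) = m(x − (2)) is tangent when its distance from (−2, 5) is √26:
[m·(−4) − (6)]² = 26(m² + 1)
5m² − 24m − 5 = 0, so m = −1/5 or m = 5.
Through (2, −1) these give x + 5y = −3 and 5x − y = 11.

x + 5y = −3 and 5x − y = 11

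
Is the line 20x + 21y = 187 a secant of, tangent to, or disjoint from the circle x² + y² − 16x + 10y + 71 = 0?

Substituting the line into the circle gives 841x² − 18736x + 105550 = 0.
Δ = 351037696 − 355070200 = −4032504.
No real roots: the line does not meet the circle.

disjoint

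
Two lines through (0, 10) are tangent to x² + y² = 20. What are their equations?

2x + y = 10 and 2x − y = −10

Write the tangent as mx − y + (10 − m·(0)) = 0 and set its distance from the centre to 2√5:
(0m − (−10))² = 20(m² + 1)
m² − 4 = 0, so m = −2 or m = 2.
Through (0, 10) these give 2x + y = 10 and 2x − y = −10.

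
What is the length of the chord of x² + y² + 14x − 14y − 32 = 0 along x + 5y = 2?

4√26

Centre (−7, 7), r² = 130. Perpendicular distance d from centre to line = |26| / √26 = 26/√26.
Chord = 2√(r² − d²) = 2·√(104) = 4√26.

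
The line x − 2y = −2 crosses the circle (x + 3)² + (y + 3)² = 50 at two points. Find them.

(−10, −4) and (2, 2)

From the line, y = (2 + x)/2. Substituting:
5x² + 40x − 100 = 0  ⟹  x² + 8x − 20 = 0
x = 2 or x = −10, giving (2, 2) and (−10, −4).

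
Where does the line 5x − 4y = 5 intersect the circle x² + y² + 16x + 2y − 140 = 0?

(−11, −15) and (5, 5)

From the line, y = (−5 + 5x)/4. Substituting:
41x² + 246x − 2255 = 0  ⟹  x² + 6x − 55 = 0
x = 5 or x = −11, giving (5, 5) and (−11, −15).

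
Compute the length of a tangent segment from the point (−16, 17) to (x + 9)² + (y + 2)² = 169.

√241

The centre is (−9, −2) and r = 13. The square of the distance from P to the centre is 49 + 361 = 410.
The tangent meets the radius at right angles, so tangent² = |PO|² − r² = 410 − 169 = 241.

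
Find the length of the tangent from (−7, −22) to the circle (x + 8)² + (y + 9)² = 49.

The centre is (−8, −9) and r = 7. The square of the distance from P to the centre is 1 + 169 = 170.
Power of the point: PT² = |PO|² − r² = 121, so PT = 11.

11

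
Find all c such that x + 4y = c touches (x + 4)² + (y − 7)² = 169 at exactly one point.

For a tangent, require d(centre, line) = r = 13.
|1·(−4) + 4·7 − c| / √17 = 13
|c − (24)| = 13√17.

c = 24 ± 13√17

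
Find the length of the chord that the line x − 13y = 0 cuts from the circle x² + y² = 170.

2√170

From the line, y = (x)/13. Substituting:
170x² − 28730 = 0  ⟹  x² − 169 = 0
x = 13 or x = −13, giving (13, 1) and (−13, −1).
Chord length = distance between (13, 1) and (−13, −1) = √680 = 2√170.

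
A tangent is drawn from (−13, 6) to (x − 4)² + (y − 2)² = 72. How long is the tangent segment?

√233

With centre O = (4, 2), |OP|² = 305 and r² = 72.
The tangent meets the radius at right angles, so tangent² = |PO|² − r² = 305 − 72 = 233.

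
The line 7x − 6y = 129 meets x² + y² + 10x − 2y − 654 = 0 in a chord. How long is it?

4√85

The distance from (−5, 1) to the line is 170/√85, and r² = 680.
Chord = 2√(r² − d²) = 2·√(340) = 4√85.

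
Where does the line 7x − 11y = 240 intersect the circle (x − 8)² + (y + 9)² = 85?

(6, −18) and (17, −11)

Express y = (−240 + 7x)/11 and substitute into the circle:
170x² − 3910x + 17340 = 0  ⟹  x² − 23x + 102 = 0
x = 17 or x = 6, giving (17, −11) and (6, −18).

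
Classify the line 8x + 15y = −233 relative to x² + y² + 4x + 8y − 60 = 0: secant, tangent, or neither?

neither

Centre (−2, −4), r² = 80. Distance² from centre to line = (157)²/289 = 24649/289.
Since d² > r², the line lies outside the circle.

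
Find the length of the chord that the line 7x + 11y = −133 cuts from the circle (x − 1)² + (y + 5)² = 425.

Centre (1, −5), r² = 425. Perpendicular distance d from centre to line = |85| / √170 = 85/√170.
Half the chord is √(r² − d²) = √(765/2), so the full chord is 3√170.

3√170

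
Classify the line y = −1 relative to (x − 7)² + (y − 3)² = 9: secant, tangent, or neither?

neither

d² = (0·7 + 1·3 − (−1))² = 16; r² = 9.
Since d² > r², the line lies outside the circle.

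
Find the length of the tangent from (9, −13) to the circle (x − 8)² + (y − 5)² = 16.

The centre is (8, 5) and r = 4. The square of the distance from P to the centre is 1 + 324 = 325.
Power of the point: PT² = |PO|² − r² = 309, so PT = √309.

√309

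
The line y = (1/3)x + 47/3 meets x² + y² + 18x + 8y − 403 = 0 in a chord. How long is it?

The distance from (−9, −4) to the line is 50/√10, and r² = 500.
Chord = 2√(r² − d²) = 2·√(250) = 10√10.

10√10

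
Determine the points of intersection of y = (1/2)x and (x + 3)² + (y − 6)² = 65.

Substitute y = (x)/2:
5x² − 80 = 0  ⟹  x² − 16 = 0
x = 4 or x = −4, giving (4, 2) and (−4, −2).

(−4, −2) and (4, 2)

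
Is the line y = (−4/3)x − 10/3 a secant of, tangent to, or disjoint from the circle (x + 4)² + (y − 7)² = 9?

tangent

Substituting the line into the circle gives 25x² + 320x + 1024 = 0.
Discriminant = (320)² − 4·25·(1024) = 0.
A repeated root: the line is tangent.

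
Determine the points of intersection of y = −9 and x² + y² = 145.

From the line, y = −9. Substituting:
x² − 64 = 0
x = 8 or x = −8, giving (8, −9) and (−8, −9).

(−8, −9) and (8, −9)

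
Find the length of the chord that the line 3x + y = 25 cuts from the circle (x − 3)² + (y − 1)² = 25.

From the line, y = −3x + 25. Substituting:
10x² − 150x + 560 = 0  ⟹  x² − 15x + 56 = 0
x = 8 or x = 7, giving (8, 1) and (7, 4).
Chord length = distance between (8, 1) and (7, 4) = √10 = √10.

√10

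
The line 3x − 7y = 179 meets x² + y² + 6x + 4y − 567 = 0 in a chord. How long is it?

2√58

Centre (−3, −2), r² = 580. Perpendicular distance d from centre to line = |−174| / √58 = 174/√58.
Chord = 2√(r² − d²) = 2·√(58) = 2√58.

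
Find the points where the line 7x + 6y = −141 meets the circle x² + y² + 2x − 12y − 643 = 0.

(−27, 8) and (−3, −20)

From the line, y = (−141 − 7x)/6. Substituting:
85x² + 2550x + 6885 = 0  ⟹  x² + 30x + 81 = 0
x = −3 or x = −27, giving (−3, −20) and (−27, 8).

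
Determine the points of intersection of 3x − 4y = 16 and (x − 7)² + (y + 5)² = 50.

From the line, y = (−16 + 3x)/4. Substituting:
25x² − 200x = 0  ⟹  x² − 8x = 0
x = 8 or x = 0, giving (8, 2) and (0, −4).

(0, −4) and (8, 2)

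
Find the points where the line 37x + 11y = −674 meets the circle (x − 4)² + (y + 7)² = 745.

Express y = (−674 − 37x)/11 and substitute into the circle:
1490x² + 43210x + 268200 = 0  ⟹  x² + 29x + 180 = 0
x = −9 or x = −20, giving (−9, −31) and (−20, 6).

(−20, 6) and (−9, −31)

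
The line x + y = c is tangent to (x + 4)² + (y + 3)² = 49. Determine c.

c = −7 ± 7√2

The line touches the circle iff its distance from (−4, −3) is 7:
|1·(−4) + 1·(−3) − c| / √2 = 7
|c − (−7)| = 7√2.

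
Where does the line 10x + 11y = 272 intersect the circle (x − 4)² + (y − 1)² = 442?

(3, 22) and (25, 2)

Express y = (272 − 10x)/11 and substitute into the circle:
221x² − 6188x + 16575 = 0  ⟹  x² − 28x + 75 = 0
x = 25 or x = 3, giving (25, 2) and (3, 22).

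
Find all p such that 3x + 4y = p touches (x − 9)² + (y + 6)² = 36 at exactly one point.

p = −27 or p = 33

For a tangent, require d(centre, line) = r = 6.
|3·9 + 4·(−6) − p| / √25 = 6
|p − (3)| = 6·5, so p = 33 or p = −27.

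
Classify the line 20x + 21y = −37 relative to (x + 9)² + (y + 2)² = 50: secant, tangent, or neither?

d² = (20·(−9) + 21·(−2) − (−37))²/841 = 34225/841; r² = 50.
Since d² < r², the line cuts the circle twice.

secant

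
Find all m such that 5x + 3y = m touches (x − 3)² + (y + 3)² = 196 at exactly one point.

m = 6 ± 14√34

The line touches the circle iff its distance from (3, −3) is 14:
|5·3 + 3·(−3) − m| / √34 = 14
|m − (6)| = 14√34.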